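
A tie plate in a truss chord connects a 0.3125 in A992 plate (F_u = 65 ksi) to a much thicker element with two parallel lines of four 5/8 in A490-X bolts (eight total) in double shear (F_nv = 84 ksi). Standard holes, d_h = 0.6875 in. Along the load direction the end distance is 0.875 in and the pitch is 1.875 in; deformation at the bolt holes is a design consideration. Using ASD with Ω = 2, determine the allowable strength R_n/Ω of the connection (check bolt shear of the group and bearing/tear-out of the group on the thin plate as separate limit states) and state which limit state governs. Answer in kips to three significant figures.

99.8 kips (bearing governs)

Bolt shear: A_b = π·0.625²/4 = 0.3068 in²; R_n = 84 × 0.3068 × 8 × 2 = 412.3 kips → 412.3 / 2 = 206 kips.
Bearing (1.2 l_c t F_u ≤ 2.4 d t F_u): upper limit = 2.4·0.625·0.3125·65 = 30.47 kips.
  Edge l_c = 0.875 − 0.6875/2 = 0.5312 → r_n = 12.95 kips; interior l_c = 1.875 − 0.6875 = 1.188 → r_n = 28.95 kips.
  R_n,bearing = 2·12.95 + 6·28.95 = 199.6 kips → 199.6 / 2 = 99.8 kips.
Bearing governs: 99.8 kips.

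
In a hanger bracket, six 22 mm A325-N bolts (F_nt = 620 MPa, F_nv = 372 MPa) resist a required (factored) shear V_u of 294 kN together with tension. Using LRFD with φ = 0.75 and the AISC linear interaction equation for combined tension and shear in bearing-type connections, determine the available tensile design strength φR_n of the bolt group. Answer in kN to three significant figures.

A_b = π·22²/4 = 380.1 mm²; f_rv = 294 × 1000 / (6 × 380.1) = 128.9 MPa.
F'_nt = 1.3 F_nt − (F_nt / φF_nv) f_rv = 1.3·620 − (620/(0.75·372))·128.9 = 519.6 MPa, capped at F_nt → F'_nt = 519.6 MPa.
R_n = F'_nt · A_b · n = 519.6 × 380.1 × 6 / 1000 = 1185 kN.
Design strength φR_n = 0.75 × 1185 = 889 kN.

889 kN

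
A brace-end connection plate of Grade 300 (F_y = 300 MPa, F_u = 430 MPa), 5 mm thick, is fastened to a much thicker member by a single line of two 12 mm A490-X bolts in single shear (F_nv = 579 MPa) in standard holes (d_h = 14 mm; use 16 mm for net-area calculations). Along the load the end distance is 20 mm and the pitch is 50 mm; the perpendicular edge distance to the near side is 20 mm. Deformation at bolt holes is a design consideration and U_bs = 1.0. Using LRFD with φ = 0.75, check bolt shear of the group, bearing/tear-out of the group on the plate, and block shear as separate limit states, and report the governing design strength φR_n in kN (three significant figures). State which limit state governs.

Bolt shear: A_b = π·12²/4 = 113.1 mm²; R_n = 579 × 113.1 × 2 × 1 / 1000 = 131 kN → 0.75 × 131 = 98.2 kN.
Bearing: edge l_c = 13, r_n = 33.54 kN; interior l_c = 36, r_n = 61.92 kN; R_n = 33.54 + 1·61.92 = 95.46 kN → 71.6 kN.
Block shear: A_gv = 350, A_nv = 230, A_nt = 60 mm²; R_n = min(0.6F_uA_nv, 0.6F_yA_gv) + U_bs·F_u·A_nt = 85.14 kN → 63.9 kN.
Block shear governs: 63.9 kN.

63.9 kN (block shear governs)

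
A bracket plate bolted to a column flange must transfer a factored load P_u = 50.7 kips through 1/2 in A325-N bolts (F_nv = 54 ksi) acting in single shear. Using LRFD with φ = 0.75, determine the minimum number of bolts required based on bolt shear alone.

A_b = π·0.5²/4 = 0.1963 in².
Per-bolt design strength φR_n = 0.75 × 54 × 0.1963 × 1 = 7.952 kips.
n ≥ 50.7 / 7.952 = 6.376 → use 7 bolts.

7 bolts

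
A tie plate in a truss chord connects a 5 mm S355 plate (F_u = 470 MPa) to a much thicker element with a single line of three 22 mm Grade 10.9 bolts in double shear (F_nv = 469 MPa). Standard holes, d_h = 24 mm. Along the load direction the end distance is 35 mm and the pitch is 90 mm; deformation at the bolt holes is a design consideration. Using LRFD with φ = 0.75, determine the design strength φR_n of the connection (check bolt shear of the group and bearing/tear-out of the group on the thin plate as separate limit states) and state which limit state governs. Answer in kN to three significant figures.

235 kN (bearing governs)

Bolt shear: A_b = π·22²/4 = 380.1 mm²; R_n = 469 × 380.1 × 3 × 2 / 1000 = 1070 kN → 0.75 × 1070 = 802 kN.
Bearing (1.2 l_c t F_u ≤ 2.4 d t F_u): upper limit = 2.4·22·5·470 / 1000 = 124.1 kN.
  Edge l_c = 35 − 24/2 = 23 → r_n = 64.86 kN; interior l_c = 90 − 24 = 66 → r_n = 124.1 kN.
  R_n,bearing = 1·64.86 + 2·124.1 = 313 kN → 0.75 × 313 = 235 kN.
Bearing governs: 235 kN.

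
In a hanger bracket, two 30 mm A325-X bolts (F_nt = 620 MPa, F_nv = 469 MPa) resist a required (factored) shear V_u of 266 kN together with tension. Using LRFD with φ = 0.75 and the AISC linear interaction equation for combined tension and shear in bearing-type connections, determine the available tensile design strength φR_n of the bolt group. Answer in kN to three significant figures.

A_b = π·30²/4 = 706.9 mm²; f_rv = 266 × 1000 / (2 × 706.9) = 188.2 MPa.
F'_nt = 1.3 F_nt − (F_nt / φF_nv) f_rv = 1.3·620 − (620/(0.75·469))·188.2 = 474.4 MPa, capped at F_nt → F'_nt = 474.4 MPa.
R_n = F'_nt · A_b · n = 474.4 × 706.9 × 2 / 1000 = 670.6 kN.
Design strength φR_n = 0.75 × 670.6 = 503 kN.

503 kN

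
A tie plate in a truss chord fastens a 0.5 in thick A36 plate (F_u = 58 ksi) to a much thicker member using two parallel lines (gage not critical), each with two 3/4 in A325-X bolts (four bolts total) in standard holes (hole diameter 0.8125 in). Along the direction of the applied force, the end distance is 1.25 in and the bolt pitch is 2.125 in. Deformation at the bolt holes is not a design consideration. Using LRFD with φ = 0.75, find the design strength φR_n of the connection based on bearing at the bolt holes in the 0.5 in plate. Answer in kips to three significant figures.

Per bolt r_n = 1.5 l_c t F_u ≤ 3.0 d t F_u; upper limit = 3.0 × 0.75 × 0.5 × 58 = 65.25 kips.
Edge bolt: l_c = 1.25 − 0.8125/2 = 0.8438 in → 1.5 × 0.8438 × 0.5 × 58 = 36.7 → r_n = 36.7 kips.
Interior bolts: l_c = 2.125 − 0.8125 = 1.312 in → 1.5 × 1.312 × 0.5 × 58 = 57.09 → r_n = 57.09 kips.
R_n = 2 × 36.7 + 2 × 57.09 = 187.6 kips.
Design strength φR_n = 0.75 × 187.6 = 141 kips.

141 kips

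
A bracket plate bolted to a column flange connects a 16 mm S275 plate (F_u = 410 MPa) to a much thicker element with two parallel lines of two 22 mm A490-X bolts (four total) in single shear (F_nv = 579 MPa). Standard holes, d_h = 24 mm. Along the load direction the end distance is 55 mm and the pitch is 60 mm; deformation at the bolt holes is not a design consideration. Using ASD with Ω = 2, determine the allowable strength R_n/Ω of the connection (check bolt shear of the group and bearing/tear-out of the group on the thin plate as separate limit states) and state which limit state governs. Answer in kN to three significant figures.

440 kN (bolt shear governs)

Bolt shear: A_b = π·22²/4 = 380.1 mm²; R_n = 579 × 380.1 × 4 × 1 / 1000 = 880.4 kN → 880.4 / 2 = 440 kN.
Bearing (1.5 l_c t F_u ≤ 3.0 d t F_u): upper limit = 3.0·22·16·410 / 1000 = 433 kN.
  Edge l_c = 55 − 24/2 = 43 → r_n = 423.1 kN; interior l_c = 60 − 24 = 36 → r_n = 354.2 kN.
  R_n,bearing = 2·423.1 + 2·354.2 = 1555 kN → 1555 / 2 = 777 kN.
Bolt shear governs: 440 kN.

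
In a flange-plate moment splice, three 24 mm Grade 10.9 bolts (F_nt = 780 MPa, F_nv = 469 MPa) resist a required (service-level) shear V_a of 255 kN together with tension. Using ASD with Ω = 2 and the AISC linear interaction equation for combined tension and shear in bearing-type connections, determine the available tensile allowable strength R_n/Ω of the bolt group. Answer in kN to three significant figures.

A_b = π·24²/4 = 452.4 mm²; f_rv = 255 × 1000 / (3 × 452.4) = 187.9 MPa.
F'_nt = 1.3 F_nt − (Ω F_nt / F_nv) f_rv = 1.3·780 − (2·780/469)·187.9 = 389 MPa, capped at F_nt → F'_nt = 389 MPa.
R_n = F'_nt · A_b · n = 389 × 452.4 × 3 / 1000 = 528 kN.
Allowable strength R_n/Ω = 528 / 2 = 264 kN.

264 kN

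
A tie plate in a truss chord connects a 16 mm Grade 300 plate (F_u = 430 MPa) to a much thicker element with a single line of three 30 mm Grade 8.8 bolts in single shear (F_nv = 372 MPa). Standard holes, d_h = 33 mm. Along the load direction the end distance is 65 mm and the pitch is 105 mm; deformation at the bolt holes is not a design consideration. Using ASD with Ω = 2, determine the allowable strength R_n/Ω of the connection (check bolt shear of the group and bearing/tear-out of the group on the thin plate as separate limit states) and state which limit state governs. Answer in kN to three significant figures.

394 kN (bolt shear governs)

Bolt shear: A_b = π·30²/4 = 706.9 mm²; R_n = 372 × 706.9 × 3 × 1 / 1000 = 788.9 kN → 788.9 / 2 = 394 kN.
Bearing (1.5 l_c t F_u ≤ 3.0 d t F_u): upper limit = 3.0·30·16·430 / 1000 = 619.2 kN.
  Edge l_c = 65 − 33/2 = 48.5 → r_n = 500.5 kN; interior l_c = 105 − 33 = 72 → r_n = 619.2 kN.
  R_n,bearing = 1·500.5 + 2·619.2 = 1739 kN → 1739 / 2 = 869 kN.
Bolt shear governs: 394 kN.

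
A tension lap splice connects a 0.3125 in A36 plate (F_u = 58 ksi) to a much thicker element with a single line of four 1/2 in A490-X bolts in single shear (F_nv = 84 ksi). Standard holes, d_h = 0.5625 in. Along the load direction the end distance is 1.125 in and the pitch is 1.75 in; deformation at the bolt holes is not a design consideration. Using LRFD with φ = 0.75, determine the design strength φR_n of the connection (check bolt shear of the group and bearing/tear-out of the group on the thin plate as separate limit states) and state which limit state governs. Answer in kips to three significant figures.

49.5 kips (bolt shear governs)

Bolt shear: A_b = π·0.5²/4 = 0.1963 in²; R_n = 84 × 0.1963 × 4 × 1 = 65.97 kips → 0.75 × 65.97 = 49.5 kips.
Bearing (1.5 l_c t F_u ≤ 3.0 d t F_u): upper limit = 3.0·0.5·0.3125·58 = 27.19 kips.
  Edge l_c = 1.125 − 0.5625/2 = 0.8438 → r_n = 22.94 kips; interior l_c = 1.75 − 0.5625 = 1.188 → r_n = 27.19 kips.
  R_n,bearing = 1·22.94 + 3·27.19 = 104.5 kips → 0.75 × 104.5 = 78.4 kips.
Bolt shear governs: 49.5 kips.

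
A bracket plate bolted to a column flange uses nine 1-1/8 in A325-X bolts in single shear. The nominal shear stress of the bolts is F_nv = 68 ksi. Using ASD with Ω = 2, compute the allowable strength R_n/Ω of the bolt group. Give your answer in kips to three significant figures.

A_b = π × 1.125² / 4 = 0.994 in².
R_n = F_nv · A_b · n · n_s = 68 × 0.994 × 9 × 1 = 608.3 kips.
Allowable strength R_n/Ω = 608.3 / 2 = 304 kips.

304 kips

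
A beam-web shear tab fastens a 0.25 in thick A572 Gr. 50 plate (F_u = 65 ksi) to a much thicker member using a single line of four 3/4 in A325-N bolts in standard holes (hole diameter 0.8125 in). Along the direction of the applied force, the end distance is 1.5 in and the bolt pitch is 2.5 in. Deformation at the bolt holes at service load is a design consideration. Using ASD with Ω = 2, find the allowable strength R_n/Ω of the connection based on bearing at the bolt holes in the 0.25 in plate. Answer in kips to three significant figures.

Per bolt r_n = 1.2 l_c t F_u ≤ 2.4 d t F_u; upper limit = 2.4 × 0.75 × 0.25 × 65 = 29.25 kips.
Edge bolt: l_c = 1.5 − 0.8125/2 = 1.094 in → 1.2 × 1.094 × 0.25 × 65 = 21.33 → r_n = 21.33 kips.
Interior bolts: l_c = 2.5 − 0.8125 = 1.688 in → 1.2 × 1.688 × 0.25 × 65 = 32.91 → r_n = 29.25 kips.
R_n = 1 × 21.33 + 3 × 29.25 = 109.1 kips.
Allowable strength R_n/Ω = 109.1 / 2 = 54.5 kips.

54.5 kips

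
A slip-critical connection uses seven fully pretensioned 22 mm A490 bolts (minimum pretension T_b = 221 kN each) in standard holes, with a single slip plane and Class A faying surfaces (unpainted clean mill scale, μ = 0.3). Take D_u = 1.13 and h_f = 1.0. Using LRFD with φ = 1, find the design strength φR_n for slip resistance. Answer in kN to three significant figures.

R_n = μ · D_u · h_f · T_b · n_s · n_b = 0.3 × 1.13 × 1.0 × 221 × 1 × 7 = 524.4 kN.
Design strength φR_n = 1 × 524.4 = 524 kN.

524 kN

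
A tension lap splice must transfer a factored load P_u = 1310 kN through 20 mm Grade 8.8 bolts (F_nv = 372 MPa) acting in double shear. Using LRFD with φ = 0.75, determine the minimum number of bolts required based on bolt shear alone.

A_b = π·20²/4 = 314.2 mm².
Per-bolt design strength φR_n = 0.75 × 372 × 314.2 × 2 / 1000 = 175.3 kN.
n ≥ 1310 / 175.3 = 7.473 → use 8 bolts.

8 bolts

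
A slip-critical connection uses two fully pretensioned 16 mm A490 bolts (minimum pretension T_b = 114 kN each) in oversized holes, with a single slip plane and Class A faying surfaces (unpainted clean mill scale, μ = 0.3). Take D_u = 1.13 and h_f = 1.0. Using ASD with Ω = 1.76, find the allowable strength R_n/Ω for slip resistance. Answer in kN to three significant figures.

43.9 kN

R_n = μ · D_u · h_f · T_b · n_s · n_b = 0.3 × 1.13 × 1.0 × 114 × 1 × 2 = 77.29 kN.
Allowable strength R_n/Ω = 77.29 / 1.76 = 43.9 kN.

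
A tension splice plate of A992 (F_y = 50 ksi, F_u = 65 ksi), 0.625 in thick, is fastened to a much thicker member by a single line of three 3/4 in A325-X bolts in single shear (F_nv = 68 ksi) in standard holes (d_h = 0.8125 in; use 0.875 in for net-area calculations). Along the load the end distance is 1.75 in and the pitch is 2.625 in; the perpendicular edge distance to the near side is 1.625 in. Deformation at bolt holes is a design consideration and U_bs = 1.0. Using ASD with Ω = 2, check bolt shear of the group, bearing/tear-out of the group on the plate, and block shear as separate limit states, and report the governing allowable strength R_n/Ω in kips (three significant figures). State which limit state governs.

45.1 kips (bolt shear governs)

Bolt shear: A_b = π·0.75²/4 = 0.4418 in²; R_n = 68 × 0.4418 × 3 × 1 = 90.12 kips → 90.12 / 2 = 45.1 kips.
Bearing: edge l_c = 1.344, r_n = 65.51 kips; interior l_c = 1.812, r_n = 73.12 kips; R_n = 65.51 + 2·73.12 = 211.8 kips → 106 kips.
Block shear: A_gv = 4.375, A_nv = 3.008, A_nt = 0.7422 in²; R_n = min(0.6F_uA_nv, 0.6F_yA_gv) + U_bs·F_u·A_nt = 165.5 kips → 82.8 kips.
Bolt shear governs: 45.1 kips.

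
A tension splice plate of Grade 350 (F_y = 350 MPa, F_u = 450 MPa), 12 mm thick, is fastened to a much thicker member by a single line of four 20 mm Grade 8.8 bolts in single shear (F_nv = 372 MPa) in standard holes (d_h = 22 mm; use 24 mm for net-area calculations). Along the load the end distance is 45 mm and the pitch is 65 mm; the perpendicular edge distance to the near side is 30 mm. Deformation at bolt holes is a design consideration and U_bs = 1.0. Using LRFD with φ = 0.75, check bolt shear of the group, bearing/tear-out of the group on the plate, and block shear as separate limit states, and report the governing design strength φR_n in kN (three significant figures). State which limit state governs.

Bolt shear: A_b = π·20²/4 = 314.2 mm²; R_n = 372 × 314.2 × 4 × 1 / 1000 = 467.5 kN → 0.75 × 467.5 = 351 kN.
Bearing: edge l_c = 34, r_n = 220.3 kN; interior l_c = 43, r_n = 259.2 kN; R_n = 220.3 + 3·259.2 = 997.9 kN → 748 kN.
Block shear: A_gv = 2880, A_nv = 1872, A_nt = 216 mm²; R_n = min(0.6F_uA_nv, 0.6F_yA_gv) + U_bs·F_u·A_nt = 602.6 kN → 452 kN.
Bolt shear governs: 351 kN.

351 kN (bolt shear governs)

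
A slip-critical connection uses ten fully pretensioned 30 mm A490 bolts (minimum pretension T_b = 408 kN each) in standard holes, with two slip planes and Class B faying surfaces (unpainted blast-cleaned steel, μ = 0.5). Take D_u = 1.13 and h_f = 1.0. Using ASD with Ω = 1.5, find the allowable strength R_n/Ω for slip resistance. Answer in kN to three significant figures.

3070 kN

R_n = μ · D_u · h_f · T_b · n_s · n_b = 0.5 × 1.13 × 1.0 × 408 × 2 × 10 = 4610 kN.
Allowable strength R_n/Ω = 4610 / 1.5 = 3070 kN.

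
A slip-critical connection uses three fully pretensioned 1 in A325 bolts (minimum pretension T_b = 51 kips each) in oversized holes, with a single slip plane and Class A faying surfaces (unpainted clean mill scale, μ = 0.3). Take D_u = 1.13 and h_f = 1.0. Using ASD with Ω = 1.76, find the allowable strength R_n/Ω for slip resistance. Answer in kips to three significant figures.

29.5 kips

R_n = μ · D_u · h_f · T_b · n_s · n_b = 0.3 × 1.13 × 1.0 × 51 × 1 × 3 = 51.87 kips.
Allowable strength R_n/Ω = 51.87 / 1.76 = 29.5 kips.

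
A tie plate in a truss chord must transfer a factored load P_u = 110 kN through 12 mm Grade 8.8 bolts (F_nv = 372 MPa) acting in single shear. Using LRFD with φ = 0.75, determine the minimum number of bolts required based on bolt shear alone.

A_b = π·12²/4 = 113.1 mm².
Per-bolt design strength φR_n = 0.75 × 372 × 113.1 × 1 / 1000 = 31.55 kN.
n ≥ 110 / 31.55 = 3.486 → use 4 bolts.

4 bolts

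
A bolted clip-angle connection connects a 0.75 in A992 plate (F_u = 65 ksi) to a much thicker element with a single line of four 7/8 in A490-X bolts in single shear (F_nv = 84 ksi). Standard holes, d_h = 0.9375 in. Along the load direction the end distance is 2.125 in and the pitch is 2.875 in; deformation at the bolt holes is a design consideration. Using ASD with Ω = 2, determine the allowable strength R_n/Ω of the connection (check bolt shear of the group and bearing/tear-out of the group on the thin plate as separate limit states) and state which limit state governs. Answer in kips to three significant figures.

101 kips (bolt shear governs)

Bolt shear: A_b = π·0.875²/4 = 0.6013 in²; R_n = 84 × 0.6013 × 4 × 1 = 202 kips → 202 / 2 = 101 kips.
Bearing (1.2 l_c t F_u ≤ 2.4 d t F_u): upper limit = 2.4·0.875·0.75·65 = 102.4 kips.
  Edge l_c = 2.125 − 0.9375/2 = 1.656 → r_n = 96.89 kips; interior l_c = 2.875 − 0.9375 = 1.938 → r_n = 102.4 kips.
  R_n,bearing = 1·96.89 + 3·102.4 = 404 kips → 404 / 2 = 202 kips.
Bolt shear governs: 101 kips.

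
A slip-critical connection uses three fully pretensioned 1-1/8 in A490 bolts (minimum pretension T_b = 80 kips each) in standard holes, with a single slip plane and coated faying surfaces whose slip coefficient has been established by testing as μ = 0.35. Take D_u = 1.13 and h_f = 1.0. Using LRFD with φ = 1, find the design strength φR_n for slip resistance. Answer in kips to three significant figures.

R_n = μ · D_u · h_f · T_b · n_s · n_b = 0.35 × 1.13 × 1.0 × 80 × 1 × 3 = 94.92 kips.
Design strength φR_n = 1 × 94.92 = 94.9 kips.

94.9 kips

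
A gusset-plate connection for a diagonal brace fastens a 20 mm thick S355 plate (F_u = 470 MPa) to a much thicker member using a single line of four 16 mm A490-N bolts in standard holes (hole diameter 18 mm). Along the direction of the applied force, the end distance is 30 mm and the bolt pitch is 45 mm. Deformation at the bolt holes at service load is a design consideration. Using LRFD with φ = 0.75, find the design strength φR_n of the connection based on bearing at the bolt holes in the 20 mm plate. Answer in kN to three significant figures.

863 kN

Per bolt r_n = 1.2 l_c t F_u ≤ 2.4 d t F_u; upper limit = 2.4 × 16 × 20 × 470 / 1000 = 361 kN.
Edge bolt: l_c = 30 − 18/2 = 21 mm → 1.2 × 21 × 20 × 470 / 1000 = 236.9 → r_n = 236.9 kN.
Interior bolts: l_c = 45 − 18 = 27 mm → 1.2 × 27 × 20 × 470 / 1000 = 304.6 → r_n = 304.6 kN.
R_n = 1 × 236.9 + 3 × 304.6 = 1151 kN.
Design strength φR_n = 0.75 × 1151 = 863 kN.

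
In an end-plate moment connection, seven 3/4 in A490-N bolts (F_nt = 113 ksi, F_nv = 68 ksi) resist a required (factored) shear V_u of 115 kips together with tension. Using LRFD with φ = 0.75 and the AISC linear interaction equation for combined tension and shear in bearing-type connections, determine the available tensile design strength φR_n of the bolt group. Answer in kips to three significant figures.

150 kips

A_b = π·0.75²/4 = 0.4418 in²; f_rv = 115 / (7 × 0.4418) = 37.19 ksi.
F'_nt = 1.3 F_nt − (F_nt / φF_nv) f_rv = 1.3·113 − (113/(0.75·68))·37.19 = 64.51 ksi, capped at F_nt → F'_nt = 64.51 ksi.
R_n = F'_nt · A_b · n = 64.51 × 0.4418 × 7 = 199.5 kips.
Design strength φR_n = 0.75 × 199.5 = 150 kips.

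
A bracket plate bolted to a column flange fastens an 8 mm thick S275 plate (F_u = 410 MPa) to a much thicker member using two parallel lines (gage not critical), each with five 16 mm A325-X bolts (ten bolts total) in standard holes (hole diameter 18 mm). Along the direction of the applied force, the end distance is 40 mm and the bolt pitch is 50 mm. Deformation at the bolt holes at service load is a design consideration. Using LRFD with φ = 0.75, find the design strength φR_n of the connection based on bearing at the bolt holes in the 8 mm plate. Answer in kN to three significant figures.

939 kN

Per bolt r_n = 1.2 l_c t F_u ≤ 2.4 d t F_u; upper limit = 2.4 × 16 × 8 × 410 / 1000 = 126 kN.
Edge bolt: l_c = 40 − 18/2 = 31 mm → 1.2 × 31 × 8 × 410 / 1000 = 122 → r_n = 122 kN.
Interior bolts: l_c = 50 − 18 = 32 mm → 1.2 × 32 × 8 × 410 / 1000 = 126 → r_n = 126 kN.
R_n = 2 × 122 + 8 × 126 = 1252 kN.
Design strength φR_n = 0.75 × 1252 = 939 kN.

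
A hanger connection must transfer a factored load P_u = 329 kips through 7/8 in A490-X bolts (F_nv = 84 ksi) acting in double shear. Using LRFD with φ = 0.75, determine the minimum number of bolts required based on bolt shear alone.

5 bolts

A_b = π·0.875²/4 = 0.6013 in².
Per-bolt design strength φR_n = 0.75 × 84 × 0.6013 × 2 = 75.77 kips.
n ≥ 329 / 75.77 = 4.342 → use 5 bolts.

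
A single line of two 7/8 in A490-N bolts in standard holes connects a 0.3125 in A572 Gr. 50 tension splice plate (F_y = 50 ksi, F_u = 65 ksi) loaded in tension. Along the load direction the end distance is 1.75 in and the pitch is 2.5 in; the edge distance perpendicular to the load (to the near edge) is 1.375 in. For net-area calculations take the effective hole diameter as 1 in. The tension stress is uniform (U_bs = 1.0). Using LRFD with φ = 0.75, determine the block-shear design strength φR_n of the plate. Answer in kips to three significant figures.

38.5 kips

Shear plane L_v = 1.75 + 1·2.5 = 4.25 in; A_gv = 4.25 × 0.3125 = 1.328 in².
A_nv = (4.25 − 1.5·1) × 0.3125 = 0.8594 in².
A_nt = (1.375 − 0.5·1) × 0.3125 = 0.2734 in².
0.6 F_u A_nv = 33.52 kips; 0.6 F_y A_gv = 39.84 kips → shear rupture governs the shear term.
R_n = 33.52 + 1.0 × 65 × 0.2734 = 51.29 kips.
Design strength φR_n = 0.75 × 51.29 = 38.5 kips.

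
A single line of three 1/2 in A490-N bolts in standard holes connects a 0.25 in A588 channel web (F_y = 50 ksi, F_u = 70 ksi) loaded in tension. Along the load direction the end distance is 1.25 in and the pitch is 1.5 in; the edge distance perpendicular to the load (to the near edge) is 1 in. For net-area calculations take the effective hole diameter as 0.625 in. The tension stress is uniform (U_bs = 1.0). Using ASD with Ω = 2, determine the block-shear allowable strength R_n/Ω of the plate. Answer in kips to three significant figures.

20.1 kips

Shear plane L_v = 1.25 + 2·1.5 = 4.25 in; A_gv = 4.25 × 0.25 = 1.062 in².
A_nv = (4.25 − 2.5·0.625) × 0.25 = 0.6719 in².
A_nt = (1 − 0.5·0.625) × 0.25 = 0.1719 in².
0.6 F_u A_nv = 28.22 kips; 0.6 F_y A_gv = 31.88 kips → shear rupture governs the shear term.
R_n = 28.22 + 1.0 × 70 × 0.1719 = 40.25 kips.
Allowable strength R_n/Ω = 40.25 / 2 = 20.1 kips.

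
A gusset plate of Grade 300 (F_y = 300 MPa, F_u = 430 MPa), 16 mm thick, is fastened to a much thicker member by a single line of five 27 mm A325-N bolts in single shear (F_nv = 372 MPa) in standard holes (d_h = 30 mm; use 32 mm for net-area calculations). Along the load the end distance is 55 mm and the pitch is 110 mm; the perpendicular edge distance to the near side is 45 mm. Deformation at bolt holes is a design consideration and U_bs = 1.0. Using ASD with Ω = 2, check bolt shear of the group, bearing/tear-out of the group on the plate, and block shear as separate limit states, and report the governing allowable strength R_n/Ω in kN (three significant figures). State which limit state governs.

532 kN (bolt shear governs)

Bolt shear: A_b = π·27²/4 = 572.6 mm²; R_n = 372 × 572.6 × 5 × 1 / 1000 = 1065 kN → 1065 / 2 = 532 kN.
Bearing: edge l_c = 40, r_n = 330.2 kN; interior l_c = 80, r_n = 445.8 kN; R_n = 330.2 + 4·445.8 = 2114 kN → 1060 kN.
Block shear: A_gv = 7920, A_nv = 5616, A_nt = 464 mm²; R_n = min(0.6F_uA_nv, 0.6F_yA_gv) + U_bs·F_u·A_nt = 1625 kN → 813 kN.
Bolt shear governs: 532 kN.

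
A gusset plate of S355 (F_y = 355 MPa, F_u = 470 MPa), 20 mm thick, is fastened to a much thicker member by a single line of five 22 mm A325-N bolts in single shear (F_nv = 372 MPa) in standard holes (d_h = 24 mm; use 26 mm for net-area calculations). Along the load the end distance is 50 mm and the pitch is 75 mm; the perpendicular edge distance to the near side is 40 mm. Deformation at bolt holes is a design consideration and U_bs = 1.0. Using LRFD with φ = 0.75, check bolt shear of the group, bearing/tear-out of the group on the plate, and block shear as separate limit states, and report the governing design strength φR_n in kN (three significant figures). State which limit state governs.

530 kN (bolt shear governs)

Bolt shear: A_b = π·22²/4 = 380.1 mm²; R_n = 372 × 380.1 × 5 × 1 / 1000 = 707 kN → 0.75 × 707 = 530 kN.
Bearing: edge l_c = 38, r_n = 428.6 kN; interior l_c = 51, r_n = 496.3 kN; R_n = 428.6 + 4·496.3 = 2414 kN → 1810 kN.
Block shear: A_gv = 7000, A_nv = 4660, A_nt = 540 mm²; R_n = min(0.6F_uA_nv, 0.6F_yA_gv) + U_bs·F_u·A_nt = 1568 kN → 1180 kN.
Bolt shear governs: 530 kN.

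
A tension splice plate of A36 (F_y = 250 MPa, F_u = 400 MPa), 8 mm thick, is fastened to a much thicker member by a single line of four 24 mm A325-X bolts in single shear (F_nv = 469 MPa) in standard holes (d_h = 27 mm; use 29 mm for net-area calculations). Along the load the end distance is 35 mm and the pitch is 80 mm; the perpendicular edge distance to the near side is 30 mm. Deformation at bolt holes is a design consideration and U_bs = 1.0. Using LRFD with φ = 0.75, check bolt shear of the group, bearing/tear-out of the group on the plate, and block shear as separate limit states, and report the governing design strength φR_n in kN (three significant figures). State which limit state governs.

285 kN (block shear governs)

Bolt shear: A_b = π·24²/4 = 452.4 mm²; R_n = 469 × 452.4 × 4 × 1 / 1000 = 848.7 kN → 0.75 × 848.7 = 637 kN.
Bearing: edge l_c = 21.5, r_n = 82.56 kN; interior l_c = 53, r_n = 184.3 kN; R_n = 82.56 + 3·184.3 = 635.5 kN → 477 kN.
Block shear: A_gv = 2200, A_nv = 1388, A_nt = 124 mm²; R_n = min(0.6F_uA_nv, 0.6F_yA_gv) + U_bs·F_u·A_nt = 379.6 kN → 285 kN.
Block shear governs: 285 kN.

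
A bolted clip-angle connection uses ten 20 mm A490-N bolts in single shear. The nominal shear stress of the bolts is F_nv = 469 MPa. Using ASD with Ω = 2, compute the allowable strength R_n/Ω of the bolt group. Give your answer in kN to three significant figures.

A_b = π × 20² / 4 = 314.2 mm².
R_n = F_nv · A_b · n · n_s = 469 × 314.2 × 10 × 1 / 1000 = 1473 kN.
Allowable strength R_n/Ω = 1473 / 2 = 737 kN.

737 kN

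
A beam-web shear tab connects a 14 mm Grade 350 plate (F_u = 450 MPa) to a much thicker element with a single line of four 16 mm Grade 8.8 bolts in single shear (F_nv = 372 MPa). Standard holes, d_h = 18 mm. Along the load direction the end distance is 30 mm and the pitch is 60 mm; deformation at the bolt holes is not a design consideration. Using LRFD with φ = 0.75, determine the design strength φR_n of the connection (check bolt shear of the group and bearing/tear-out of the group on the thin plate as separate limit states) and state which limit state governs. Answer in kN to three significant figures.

224 kN (bolt shear governs)

Bolt shear: A_b = π·16²/4 = 201.1 mm²; R_n = 372 × 201.1 × 4 × 1 / 1000 = 299.2 kN → 0.75 × 299.2 = 224 kN.
Bearing (1.5 l_c t F_u ≤ 3.0 d t F_u): upper limit = 3.0·16·14·450 / 1000 = 302.4 kN.
  Edge l_c = 30 − 18/2 = 21 → r_n = 198.5 kN; interior l_c = 60 − 18 = 42 → r_n = 302.4 kN.
  R_n,bearing = 1·198.5 + 3·302.4 = 1106 kN → 0.75 × 1106 = 829 kN.
Bolt shear governs: 224 kN.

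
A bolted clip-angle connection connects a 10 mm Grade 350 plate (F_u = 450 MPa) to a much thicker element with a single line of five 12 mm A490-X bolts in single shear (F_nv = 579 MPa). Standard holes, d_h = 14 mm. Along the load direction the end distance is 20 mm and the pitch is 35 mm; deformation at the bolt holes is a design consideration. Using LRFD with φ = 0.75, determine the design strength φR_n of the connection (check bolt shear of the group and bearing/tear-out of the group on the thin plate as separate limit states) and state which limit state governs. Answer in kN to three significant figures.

246 kN (bolt shear governs)

Bolt shear: A_b = π·12²/4 = 113.1 mm²; R_n = 579 × 113.1 × 5 × 1 / 1000 = 327.4 kN → 0.75 × 327.4 = 246 kN.
Bearing (1.2 l_c t F_u ≤ 2.4 d t F_u): upper limit = 2.4·12·10·450 / 1000 = 129.6 kN.
  Edge l_c = 20 − 14/2 = 13 → r_n = 70.2 kN; interior l_c = 35 − 14 = 21 → r_n = 113.4 kN.
  R_n,bearing = 1·70.2 + 4·113.4 = 523.8 kN → 0.75 × 523.8 = 393 kN.
Bolt shear governs: 246 kN.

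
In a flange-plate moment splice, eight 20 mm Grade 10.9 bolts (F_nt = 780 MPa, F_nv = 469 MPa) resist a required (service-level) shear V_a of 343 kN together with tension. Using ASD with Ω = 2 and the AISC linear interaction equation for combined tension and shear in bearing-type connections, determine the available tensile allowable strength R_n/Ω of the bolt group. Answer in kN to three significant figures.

A_b = π·20²/4 = 314.2 mm²; f_rv = 343 × 1000 / (8 × 314.2) = 136.5 MPa.
F'_nt = 1.3 F_nt − (Ω F_nt / F_nv) f_rv = 1.3·780 − (2·780/469)·136.5 = 560.1 MPa, capped at F_nt → F'_nt = 560.1 MPa.
R_n = F'_nt · A_b · n = 560.1 × 314.2 × 8 / 1000 = 1408 kN.
Allowable strength R_n/Ω = 1408 / 2 = 704 kN.

704 kN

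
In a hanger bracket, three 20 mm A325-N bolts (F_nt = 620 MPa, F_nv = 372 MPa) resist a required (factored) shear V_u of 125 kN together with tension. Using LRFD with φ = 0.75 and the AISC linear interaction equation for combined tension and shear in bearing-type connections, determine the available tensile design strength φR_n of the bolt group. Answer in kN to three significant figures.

361 kN

A_b = π·20²/4 = 314.2 mm²; f_rv = 125 × 1000 / (3 × 314.2) = 132.6 MPa.
F'_nt = 1.3 F_nt − (F_nt / φF_nv) f_rv = 1.3·620 − (620/(0.75·372))·132.6 = 511.3 MPa, capped at F_nt → F'_nt = 511.3 MPa.
R_n = F'_nt · A_b · n = 511.3 × 314.2 × 3 / 1000 = 481.9 kN.
Design strength φR_n = 0.75 × 481.9 = 361 kN.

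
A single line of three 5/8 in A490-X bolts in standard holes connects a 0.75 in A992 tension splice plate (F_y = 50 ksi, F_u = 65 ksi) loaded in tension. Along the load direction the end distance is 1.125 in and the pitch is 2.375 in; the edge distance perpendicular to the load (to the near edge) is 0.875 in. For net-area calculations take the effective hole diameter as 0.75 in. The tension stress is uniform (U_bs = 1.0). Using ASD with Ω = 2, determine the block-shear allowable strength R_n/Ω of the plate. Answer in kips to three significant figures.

Shear plane L_v = 1.125 + 2·2.375 = 5.875 in; A_gv = 5.875 × 0.75 = 4.406 in².
A_nv = (5.875 − 2.5·0.75) × 0.75 = 3 in².
A_nt = (0.875 − 0.5·0.75) × 0.75 = 0.375 in².
0.6 F_u A_nv = 117 kips; 0.6 F_y A_gv = 132.2 kips → shear rupture governs the shear term.
R_n = 117 + 1.0 × 65 × 0.375 = 141.4 kips.
Allowable strength R_n/Ω = 141.4 / 2 = 70.7 kips.

70.7 kips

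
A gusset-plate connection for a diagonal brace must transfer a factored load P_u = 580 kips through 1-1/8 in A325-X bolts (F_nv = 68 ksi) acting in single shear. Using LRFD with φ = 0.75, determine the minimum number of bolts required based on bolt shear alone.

A_b = π·1.125²/4 = 0.994 in².
Per-bolt design strength φR_n = 0.75 × 68 × 0.994 × 1 = 50.69 kips.
n ≥ 580 / 50.69 = 11.44 → use 12 bolts.

12 bolts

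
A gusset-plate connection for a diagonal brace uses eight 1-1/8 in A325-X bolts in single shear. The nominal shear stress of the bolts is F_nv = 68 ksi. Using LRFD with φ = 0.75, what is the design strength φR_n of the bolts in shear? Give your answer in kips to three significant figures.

406 kips

A_b = π × 1.125² / 4 = 0.994 in².
R_n = F_nv · A_b · n · n_s = 68 × 0.994 × 8 × 1 = 540.7 kips.
Design strength φR_n = 0.75 × 540.7 = 406 kips.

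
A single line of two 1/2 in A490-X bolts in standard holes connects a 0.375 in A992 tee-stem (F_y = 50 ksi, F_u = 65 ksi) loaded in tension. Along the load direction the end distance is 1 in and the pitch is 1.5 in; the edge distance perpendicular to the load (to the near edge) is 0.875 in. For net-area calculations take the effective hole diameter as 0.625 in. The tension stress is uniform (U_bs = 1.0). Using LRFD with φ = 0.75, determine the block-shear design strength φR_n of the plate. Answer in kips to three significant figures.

Shear plane L_v = 1 + 1·1.5 = 2.5 in; A_gv = 2.5 × 0.375 = 0.9375 in².
A_nv = (2.5 − 1.5·0.625) × 0.375 = 0.5859 in².
A_nt = (0.875 − 0.5·0.625) × 0.375 = 0.2109 in².
0.6 F_u A_nv = 22.85 kips; 0.6 F_y A_gv = 28.12 kips → shear rupture governs the shear term.
R_n = 22.85 + 1.0 × 65 × 0.2109 = 36.56 kips.
Design strength φR_n = 0.75 × 36.56 = 27.4 kips.

27.4 kips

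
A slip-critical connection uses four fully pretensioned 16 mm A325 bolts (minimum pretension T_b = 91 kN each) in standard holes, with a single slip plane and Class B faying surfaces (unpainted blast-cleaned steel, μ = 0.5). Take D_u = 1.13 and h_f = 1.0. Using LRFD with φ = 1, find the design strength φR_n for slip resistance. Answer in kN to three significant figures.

206 kN

R_n = μ · D_u · h_f · T_b · n_s · n_b = 0.5 × 1.13 × 1.0 × 91 × 1 × 4 = 205.7 kN.
Design strength φR_n = 1 × 205.7 = 206 kN.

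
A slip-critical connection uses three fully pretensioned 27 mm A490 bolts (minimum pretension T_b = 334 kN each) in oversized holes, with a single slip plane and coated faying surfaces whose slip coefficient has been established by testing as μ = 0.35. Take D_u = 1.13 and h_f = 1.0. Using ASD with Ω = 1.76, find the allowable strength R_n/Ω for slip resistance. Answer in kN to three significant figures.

R_n = μ · D_u · h_f · T_b · n_s · n_b = 0.35 × 1.13 × 1.0 × 334 × 1 × 3 = 396.3 kN.
Allowable strength R_n/Ω = 396.3 / 1.76 = 225 kN.

225 kN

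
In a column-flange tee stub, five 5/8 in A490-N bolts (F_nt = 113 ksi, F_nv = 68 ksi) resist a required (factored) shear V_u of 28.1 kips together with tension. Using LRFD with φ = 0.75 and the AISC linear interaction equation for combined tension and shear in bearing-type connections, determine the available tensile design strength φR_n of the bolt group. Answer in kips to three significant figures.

A_b = π·0.625²/4 = 0.3068 in²; f_rv = 28.1 / (5 × 0.3068) = 18.32 ksi.
F'_nt = 1.3 F_nt − (F_nt / φF_nv) f_rv = 1.3·113 − (113/(0.75·68))·18.32 = 106.3 ksi, capped at F_nt → F'_nt = 106.3 ksi.
R_n = F'_nt · A_b · n = 106.3 × 0.3068 × 5 = 163.1 kips.
Design strength φR_n = 0.75 × 163.1 = 122 kips.

122 kips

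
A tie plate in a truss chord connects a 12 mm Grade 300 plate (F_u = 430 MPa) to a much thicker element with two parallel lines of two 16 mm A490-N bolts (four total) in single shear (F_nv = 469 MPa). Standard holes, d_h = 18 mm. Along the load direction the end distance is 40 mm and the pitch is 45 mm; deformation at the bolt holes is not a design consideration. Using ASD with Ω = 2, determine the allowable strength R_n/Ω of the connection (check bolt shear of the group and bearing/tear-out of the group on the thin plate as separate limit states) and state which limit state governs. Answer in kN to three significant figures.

Bolt shear: A_b = π·16²/4 = 201.1 mm²; R_n = 469 × 201.1 × 4 × 1 / 1000 = 377.2 kN → 377.2 / 2 = 189 kN.
Bearing (1.5 l_c t F_u ≤ 3.0 d t F_u): upper limit = 3.0·16·12·430 / 1000 = 247.7 kN.
  Edge l_c = 40 − 18/2 = 31 → r_n = 239.9 kN; interior l_c = 45 − 18 = 27 → r_n = 209 kN.
  R_n,bearing = 2·239.9 + 2·209 = 897.8 kN → 897.8 / 2 = 449 kN.
Bolt shear governs: 189 kN.

189 kN (bolt shear governs)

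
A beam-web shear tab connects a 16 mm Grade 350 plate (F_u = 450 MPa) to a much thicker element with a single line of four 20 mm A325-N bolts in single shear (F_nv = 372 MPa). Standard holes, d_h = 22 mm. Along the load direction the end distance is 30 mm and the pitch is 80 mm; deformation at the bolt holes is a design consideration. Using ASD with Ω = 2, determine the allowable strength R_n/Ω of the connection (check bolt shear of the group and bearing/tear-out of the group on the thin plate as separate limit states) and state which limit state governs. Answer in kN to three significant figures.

234 kN (bolt shear governs)

Bolt shear: A_b = π·20²/4 = 314.2 mm²; R_n = 372 × 314.2 × 4 × 1 / 1000 = 467.5 kN → 467.5 / 2 = 234 kN.
Bearing (1.2 l_c t F_u ≤ 2.4 d t F_u): upper limit = 2.4·20·16·450 / 1000 = 345.6 kN.
  Edge l_c = 30 − 22/2 = 19 → r_n = 164.2 kN; interior l_c = 80 − 22 = 58 → r_n = 345.6 kN.
  R_n,bearing = 1·164.2 + 3·345.6 = 1201 kN → 1201 / 2 = 600 kN.
Bolt shear governs: 234 kN.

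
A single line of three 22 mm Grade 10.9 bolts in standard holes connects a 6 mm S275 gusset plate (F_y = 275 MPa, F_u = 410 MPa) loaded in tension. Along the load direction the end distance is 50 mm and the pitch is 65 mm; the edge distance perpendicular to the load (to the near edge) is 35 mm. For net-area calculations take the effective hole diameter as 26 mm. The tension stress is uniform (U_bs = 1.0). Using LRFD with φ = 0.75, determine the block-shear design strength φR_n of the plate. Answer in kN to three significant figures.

168 kN

Shear plane L_v = 50 + 2·65 = 180 mm; A_gv = 180 × 6 = 1080 mm².
A_nv = (180 − 2.5·26) × 6 = 690 mm².
A_nt = (35 − 0.5·26) × 6 = 132 mm².
0.6 F_u A_nv = 169.7 kN; 0.6 F_y A_gv = 178.2 kN → shear rupture governs the shear term.
R_n = 169.7 + 1.0 × 410 × 132 / 1000 = 223.9 kN.
Design strength φR_n = 0.75 × 223.9 = 168 kN.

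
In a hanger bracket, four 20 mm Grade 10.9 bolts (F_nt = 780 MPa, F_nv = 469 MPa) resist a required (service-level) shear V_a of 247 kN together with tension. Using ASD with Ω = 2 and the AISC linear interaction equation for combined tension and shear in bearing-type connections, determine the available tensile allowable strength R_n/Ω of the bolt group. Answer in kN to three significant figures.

226 kN

A_b = π·20²/4 = 314.2 mm²; f_rv = 247 × 1000 / (4 × 314.2) = 196.6 MPa.
F'_nt = 1.3 F_nt − (Ω F_nt / F_nv) f_rv = 1.3·780 − (2·780/469)·196.6 = 360.2 MPa, capped at F_nt → F'_nt = 360.2 MPa.
R_n = F'_nt · A_b · n = 360.2 × 314.2 × 4 / 1000 = 452.7 kN.
Allowable strength R_n/Ω = 452.7 / 2 = 226 kN.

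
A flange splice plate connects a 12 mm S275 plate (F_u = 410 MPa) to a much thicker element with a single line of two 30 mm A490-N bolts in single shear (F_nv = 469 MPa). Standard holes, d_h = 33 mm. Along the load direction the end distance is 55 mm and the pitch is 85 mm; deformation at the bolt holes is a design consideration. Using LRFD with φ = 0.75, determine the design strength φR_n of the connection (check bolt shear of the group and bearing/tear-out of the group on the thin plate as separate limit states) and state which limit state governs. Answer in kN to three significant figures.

401 kN (bearing governs)

Bolt shear: A_b = π·30²/4 = 706.9 mm²; R_n = 469 × 706.9 × 2 × 1 / 1000 = 663 kN → 0.75 × 663 = 497 kN.
Bearing (1.2 l_c t F_u ≤ 2.4 d t F_u): upper limit = 2.4·30·12·410 / 1000 = 354.2 kN.
  Edge l_c = 55 − 33/2 = 38.5 → r_n = 227.3 kN; interior l_c = 85 − 33 = 52 → r_n = 307 kN.
  R_n,bearing = 1·227.3 + 1·307 = 534.3 kN → 0.75 × 534.3 = 401 kN.
Bearing governs: 401 kN.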